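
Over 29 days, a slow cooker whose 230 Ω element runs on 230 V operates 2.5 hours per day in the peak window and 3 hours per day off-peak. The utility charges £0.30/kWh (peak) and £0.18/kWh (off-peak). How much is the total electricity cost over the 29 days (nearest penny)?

Power = V²/R = 230²/230 = 230 W = 0.23 kW
Peak energy = 0.23 kW × 2.5 h × 29 = 16.675 kWh
Off-peak energy = 0.23 kW × 3 h × 29 = 20.01 kWh
Cost = 16.675 × £0.30 + 20.01 × £0.18 = £5.0025 + £3.6018 = £8.60

£8.60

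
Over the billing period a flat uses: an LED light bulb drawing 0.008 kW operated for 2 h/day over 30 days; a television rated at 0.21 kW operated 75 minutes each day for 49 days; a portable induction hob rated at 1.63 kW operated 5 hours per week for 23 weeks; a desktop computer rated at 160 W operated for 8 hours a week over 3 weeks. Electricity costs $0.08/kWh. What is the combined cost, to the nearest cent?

LED light bulb: Runtime = 2 h/day × 30 days = 60 h
LED light bulb: 0.008 kW × 60 h = 0.48 kWh
television: Runtime = 75 min × 49 = 3675 min = 61.25 h
television: 0.21 kW × 61.25 h = 12.8625 kWh
portable induction hob: Runtime = 5 h/week × 23 weeks = 115 h
portable induction hob: 1.63 kW × 115 h = 187.45 kWh
desktop computer: Runtime = 8 h/week × 3 weeks = 24 h
desktop computer: 0.16 kW × 24 h = 3.84 kWh
Total energy = 204.6325 kWh
Cost = 204.6325 × $0.08 = $16.37

$16.37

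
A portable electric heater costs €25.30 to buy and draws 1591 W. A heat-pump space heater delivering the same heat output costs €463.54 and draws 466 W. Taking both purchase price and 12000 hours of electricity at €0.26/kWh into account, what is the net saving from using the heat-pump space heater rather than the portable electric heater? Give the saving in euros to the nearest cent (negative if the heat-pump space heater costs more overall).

portable electric heater: €25.30 + (1591/1000) kW × 12000 h × €0.26 = €25.30 + €4963.92 = €4989.22
heat-pump space heater: €463.54 + (466/1000) kW × 12000 h × €0.26 = €463.54 + €1453.92 = €1917.46
Saving = €4989.22 − €1917.46 = €3071.76

€3071.76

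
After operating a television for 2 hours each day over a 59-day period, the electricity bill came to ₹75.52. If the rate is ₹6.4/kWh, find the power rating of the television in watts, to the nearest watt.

100 W

Energy = ₹75.52 ÷ ₹6.4/kWh = 11.8 kWh
Runtime = 2 h/day × 59 days = 118 h
Power = 11.8 kWh ÷ 118 h = 0.1 kW = 100 W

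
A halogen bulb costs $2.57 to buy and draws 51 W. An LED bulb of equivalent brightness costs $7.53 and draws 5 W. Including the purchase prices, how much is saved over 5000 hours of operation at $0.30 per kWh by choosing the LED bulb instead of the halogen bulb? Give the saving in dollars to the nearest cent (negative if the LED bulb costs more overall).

$64.04

halogen bulb: $2.57 + (51/1000) kW × 5000 h × $0.30 = $2.57 + $76.5 = $79.07
LED bulb: $7.53 + (5/1000) kW × 5000 h × $0.30 = $7.53 + $7.5 = $15.03
Saving = $79.07 − $15.03 = $64.04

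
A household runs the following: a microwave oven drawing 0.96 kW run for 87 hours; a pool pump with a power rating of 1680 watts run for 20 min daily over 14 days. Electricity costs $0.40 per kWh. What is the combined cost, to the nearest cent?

microwave oven: 0.96 kW × 87 h = 83.52 kWh
pool pump: Runtime = 20 min × 14 = 280 min = 4.666666… h
pool pump: 1.68 kW × 4.666666… h = 7.84 kWh
Total energy = 91.36 kWh
Cost = 91.36 × $0.40 = $36.54

$36.54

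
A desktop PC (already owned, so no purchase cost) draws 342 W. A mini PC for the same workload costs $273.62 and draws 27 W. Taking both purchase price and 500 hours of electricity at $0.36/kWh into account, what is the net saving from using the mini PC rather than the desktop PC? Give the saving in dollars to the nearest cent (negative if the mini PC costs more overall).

desktop PC: $0.00 + (342/1000) kW × 500 h × $0.36 = $0.00 + $61.56 = $61.56
mini PC: $273.62 + (27/1000) kW × 500 h × $0.36 = $273.62 + $4.86 = $278.48
Saving = $61.56 − $278.48 = −$216.92

-$216.92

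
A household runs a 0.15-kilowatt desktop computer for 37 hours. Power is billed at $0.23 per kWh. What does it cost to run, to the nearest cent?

Energy = 0.15 kW × 37 h = 5.55 kWh
Cost = 5.55 kWh × $0.23/kWh = $1.28

$1.28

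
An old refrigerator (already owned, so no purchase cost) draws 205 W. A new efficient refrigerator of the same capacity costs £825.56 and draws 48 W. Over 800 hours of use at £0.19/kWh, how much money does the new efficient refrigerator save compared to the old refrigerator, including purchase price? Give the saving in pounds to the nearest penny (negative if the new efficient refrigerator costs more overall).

old refrigerator: £0.00 + (205/1000) kW × 800 h × £0.19 = £0.00 + £31.16 = £31.16
new efficient refrigerator: £825.56 + (48/1000) kW × 800 h × £0.19 = £825.56 + £7.296 = £832.856
Saving = £31.16 − £832.856 = −£801.696 → -£801.70

-£801.70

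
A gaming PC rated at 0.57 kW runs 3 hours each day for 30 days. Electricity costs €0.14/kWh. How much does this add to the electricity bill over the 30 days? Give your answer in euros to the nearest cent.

€7.18

Runtime = 3 h/day × 30 days = 90 h
Energy = 0.57 kW × 90 h = 51.3 kWh
Cost = 51.3 kWh × €0.14/kWh = €7.18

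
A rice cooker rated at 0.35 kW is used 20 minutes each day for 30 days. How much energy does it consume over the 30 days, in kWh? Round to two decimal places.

3.50 kWh

Runtime = 20 min × 30 = 600 min = 10 h
Energy = 0.35 kW × 10 h = 3.5 kWh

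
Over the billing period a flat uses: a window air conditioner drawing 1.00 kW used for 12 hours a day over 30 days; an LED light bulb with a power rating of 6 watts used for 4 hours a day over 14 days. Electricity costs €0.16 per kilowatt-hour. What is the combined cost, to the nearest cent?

window air conditioner: Runtime = 12 h/day × 30 days = 360 h
window air conditioner: 1 kW × 360 h = 360 kWh
LED light bulb: Runtime = 4 h/day × 14 days = 56 h
LED light bulb: 0.006 kW × 56 h = 0.336 kWh
Total energy = 360.336 kWh
Cost = 360.336 × €0.16 = €57.65

€57.65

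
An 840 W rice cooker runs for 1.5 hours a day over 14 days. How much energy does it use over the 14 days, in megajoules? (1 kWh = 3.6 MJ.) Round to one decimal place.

Runtime = 1.5 h/day × 14 days = 21 h
Energy = 0.84 kW × 21 h = 17.64 kWh
= 17.64 × 3.6 MJ = 63.5 MJ

63.5 MJ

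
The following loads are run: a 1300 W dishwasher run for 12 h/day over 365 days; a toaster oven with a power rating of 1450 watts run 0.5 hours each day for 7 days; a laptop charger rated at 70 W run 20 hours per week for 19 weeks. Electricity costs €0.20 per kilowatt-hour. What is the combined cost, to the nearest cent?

€1145.14

dishwasher: Runtime = 12 h/day × 365 days = 4380 h
dishwasher: 1.3 kW × 4380 h = 5694 kWh
toaster oven: Runtime = 0.5 h/day × 7 days = 3.5 h
toaster oven: 1.45 kW × 3.5 h = 5.075 kWh
laptop charger: Runtime = 20 h/week × 19 weeks = 380 h
laptop charger: 0.07 kW × 380 h = 26.6 kWh
Total energy = 5725.675 kWh
Cost = 5725.675 × €0.20 = €1145.14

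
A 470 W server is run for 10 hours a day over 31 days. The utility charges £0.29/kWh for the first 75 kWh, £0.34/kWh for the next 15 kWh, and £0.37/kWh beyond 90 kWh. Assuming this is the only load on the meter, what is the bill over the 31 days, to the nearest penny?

Runtime = 10 h/day × 31 days = 310 h
Energy = 0.47 kW × 310 h = 145.7 kWh
Tier 1 (0–75 kWh): 75 × £0.29 = £21.75
Tier 2 (75–90 kWh): 15 × £0.34 = £5.1
Above 90 kWh: 55.7 × £0.37 = £20.609
Bill = £47.46

£47.46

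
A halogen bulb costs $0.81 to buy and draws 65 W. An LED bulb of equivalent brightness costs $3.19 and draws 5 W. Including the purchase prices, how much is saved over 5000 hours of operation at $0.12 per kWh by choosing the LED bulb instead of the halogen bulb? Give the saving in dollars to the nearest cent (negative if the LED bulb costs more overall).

$33.62

halogen bulb: $0.81 + (65/1000) kW × 5000 h × $0.12 = $0.81 + $39 = $39.81
LED bulb: $3.19 + (5/1000) kW × 5000 h × $0.12 = $3.19 + $3 = $6.19
Saving = $39.81 − $6.19 = $33.62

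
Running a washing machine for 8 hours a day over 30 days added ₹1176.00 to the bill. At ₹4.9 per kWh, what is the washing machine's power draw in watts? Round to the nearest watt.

1000 W

Energy = ₹1176.00 ÷ ₹4.9/kWh = 240 kWh
Runtime = 8 h/day × 30 days = 240 h
Power = 240 kWh ÷ 240 h = 1 kW = 1000 W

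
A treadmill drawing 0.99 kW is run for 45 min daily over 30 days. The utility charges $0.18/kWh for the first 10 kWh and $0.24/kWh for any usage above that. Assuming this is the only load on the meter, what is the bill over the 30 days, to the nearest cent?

Runtime = 45 min × 30 = 1350 min = 22.5 h
Energy = 0.99 kW × 22.5 h = 22.275 kWh
Tier 1 (0–10 kWh): 10 × $0.18 = $1.8
Above 10 kWh: 12.275 × $0.24 = $2.946
Bill = $4.75

$4.75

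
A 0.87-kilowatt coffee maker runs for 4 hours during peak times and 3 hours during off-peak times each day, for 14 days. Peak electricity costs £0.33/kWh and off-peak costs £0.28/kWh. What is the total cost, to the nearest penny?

£26.31

Peak energy = 0.87 kW × 4 h × 14 = 48.72 kWh
Off-peak energy = 0.87 kW × 3 h × 14 = 36.54 kWh
Cost = 48.72 × £0.33 + 36.54 × £0.28 = £16.0776 + £10.2312 = £26.31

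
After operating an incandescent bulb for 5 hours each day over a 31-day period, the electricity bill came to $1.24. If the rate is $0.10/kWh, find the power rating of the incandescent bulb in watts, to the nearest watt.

80 W

Energy = $1.24 ÷ $0.10/kWh = 12.4 kWh
Runtime = 5 h/day × 31 days = 155 h
Power = 12.4 kWh ÷ 155 h = 0.08 kW = 80 W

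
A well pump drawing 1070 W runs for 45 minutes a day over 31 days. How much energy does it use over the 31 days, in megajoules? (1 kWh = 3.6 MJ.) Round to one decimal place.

Runtime = 45 min × 31 = 1395 min = 23.25 h
Energy = 1.07 kW × 23.25 h = 24.8775 kWh
= 24.8775 × 3.6 MJ = 89.6 MJ

89.6 MJ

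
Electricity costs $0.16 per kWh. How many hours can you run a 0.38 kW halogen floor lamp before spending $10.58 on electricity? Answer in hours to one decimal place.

Energy available = $10.58 ÷ $0.16/kWh = 66.125 kWh
Hours = 66.125 kWh ÷ 0.38 kW = 174.0 h

174.0 h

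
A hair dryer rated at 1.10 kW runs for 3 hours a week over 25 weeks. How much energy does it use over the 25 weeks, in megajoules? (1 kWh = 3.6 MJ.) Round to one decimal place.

Runtime = 3 h/week × 25 weeks = 75 h
Energy = 1.1 kW × 75 h = 82.5 kWh
= 82.5 × 3.6 MJ = 297.0 MJ

297.0 MJ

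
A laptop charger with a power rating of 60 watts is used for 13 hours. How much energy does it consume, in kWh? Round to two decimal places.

0.78 kWh

Energy = 0.06 kW × 13 h = 0.78 kWh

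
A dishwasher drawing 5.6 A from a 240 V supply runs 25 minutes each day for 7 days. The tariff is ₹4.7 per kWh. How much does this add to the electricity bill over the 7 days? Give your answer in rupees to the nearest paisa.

₹18.42

Power = 5.6 A × 240 V = 1344 W = 1.344 kW
Runtime = 25 min × 7 = 175 min = 2.916666… h
Energy = 1.344 kW × 2.916666… h = 3.92 kWh
Cost = 3.92 kWh × ₹4.7/kWh = ₹18.42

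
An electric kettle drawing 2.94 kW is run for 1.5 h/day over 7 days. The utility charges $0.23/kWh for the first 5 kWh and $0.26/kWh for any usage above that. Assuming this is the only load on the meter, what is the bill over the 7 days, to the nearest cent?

Runtime = 1.5 h/day × 7 days = 10.5 h
Energy = 2.94 kW × 10.5 h = 30.87 kWh
Tier 1 (0–5 kWh): 5 × $0.23 = $1.15
Above 5 kWh: 25.87 × $0.26 = $6.7262
Bill = $7.88

$7.88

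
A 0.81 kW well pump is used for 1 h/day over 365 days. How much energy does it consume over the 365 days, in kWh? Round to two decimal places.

Runtime = 1 h/day × 365 days = 365 h
Energy = 0.81 kW × 365 h = 295.65 kWh

295.65 kWh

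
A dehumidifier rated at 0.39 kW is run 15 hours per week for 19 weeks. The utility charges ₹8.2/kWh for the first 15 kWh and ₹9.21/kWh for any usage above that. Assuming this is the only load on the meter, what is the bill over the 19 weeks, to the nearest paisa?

₹1008.54

Runtime = 15 h/week × 19 weeks = 285 h
Energy = 0.39 kW × 285 h = 111.15 kWh
Tier 1 (0–15 kWh): 15 × ₹8.2 = ₹123
Above 15 kWh: 96.15 × ₹9.21 = ₹885.5415
Bill = ₹1008.54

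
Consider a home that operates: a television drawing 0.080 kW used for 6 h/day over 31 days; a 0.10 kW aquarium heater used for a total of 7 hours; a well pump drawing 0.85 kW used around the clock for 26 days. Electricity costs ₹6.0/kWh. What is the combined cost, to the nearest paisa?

television: Runtime = 6 h/day × 31 days = 186 h
television: 0.08 kW × 186 h = 14.88 kWh
aquarium heater: 0.1 kW × 7 h = 0.7 kWh
well pump: Runtime = 24 h × 26 = 624 h
well pump: 0.85 kW × 624 h = 530.4 kWh
Total energy = 545.98 kWh
Cost = 545.98 × ₹6.0 = ₹3275.88

₹3275.88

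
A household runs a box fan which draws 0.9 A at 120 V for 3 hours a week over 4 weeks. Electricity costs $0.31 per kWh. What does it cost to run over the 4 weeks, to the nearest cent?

Power = 0.9 A × 120 V = 108 W = 0.108 kW
Runtime = 3 h/week × 4 weeks = 12 h
Energy = 0.108 kW × 12 h = 1.296 kWh
Cost = 1.296 kWh × $0.31/kWh = $0.40

$0.40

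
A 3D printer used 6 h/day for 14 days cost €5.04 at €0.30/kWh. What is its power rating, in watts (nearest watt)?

Energy = €5.04 ÷ €0.30/kWh = 16.8 kWh
Runtime = 6 h/day × 14 days = 84 h
Power = 16.8 kWh ÷ 84 h = 0.2 kW = 200 W

200 W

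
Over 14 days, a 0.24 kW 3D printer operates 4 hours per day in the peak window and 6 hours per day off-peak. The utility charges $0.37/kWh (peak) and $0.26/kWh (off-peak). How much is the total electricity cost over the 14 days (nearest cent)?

$10.21

Peak energy = 0.24 kW × 4 h × 14 = 13.44 kWh
Off-peak energy = 0.24 kW × 6 h × 14 = 20.16 kWh
Cost = 13.44 × $0.37 + 20.16 × $0.26 = $4.9728 + $5.2416 = $10.21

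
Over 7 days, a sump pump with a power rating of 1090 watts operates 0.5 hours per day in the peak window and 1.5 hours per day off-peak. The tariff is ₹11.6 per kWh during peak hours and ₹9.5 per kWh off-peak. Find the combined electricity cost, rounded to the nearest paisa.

₹152.98

Peak energy = 1.09 kW × 0.5 h × 7 = 3.815 kWh
Off-peak energy = 1.09 kW × 1.5 h × 7 = 11.445 kWh
Cost = 3.815 × ₹11.6 + 11.445 × ₹9.5 = ₹44.254 + ₹108.7275 = ₹152.98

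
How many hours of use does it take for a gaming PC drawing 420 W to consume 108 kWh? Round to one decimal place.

Hours = 108 kWh ÷ 0.42 kW = 257.1 h

257.1 h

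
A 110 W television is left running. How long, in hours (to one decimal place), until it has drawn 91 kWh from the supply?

827.3 h

Hours = 91 kWh ÷ 0.11 kW = 827.3 h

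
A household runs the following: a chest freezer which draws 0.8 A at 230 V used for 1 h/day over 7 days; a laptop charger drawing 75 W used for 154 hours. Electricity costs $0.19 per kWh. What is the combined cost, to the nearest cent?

chest freezer: Power = 0.8 A × 230 V = 184 W = 0.184 kW
chest freezer: Runtime = 1 h/day × 7 days = 7 h
chest freezer: 0.184 kW × 7 h = 1.288 kWh
laptop charger: 0.075 kW × 154 h = 11.55 kWh
Total energy = 12.838 kWh
Cost = 12.838 × $0.19 = $2.44

$2.44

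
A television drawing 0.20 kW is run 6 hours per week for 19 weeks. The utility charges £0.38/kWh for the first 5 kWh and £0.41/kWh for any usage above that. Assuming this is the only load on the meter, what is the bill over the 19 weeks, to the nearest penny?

£9.20

Runtime = 6 h/week × 19 weeks = 114 h
Energy = 0.2 kW × 114 h = 22.8 kWh
Tier 1 (0–5 kWh): 5 × £0.38 = £1.9
Above 5 kWh: 17.8 × £0.41 = £7.298
Bill = £9.20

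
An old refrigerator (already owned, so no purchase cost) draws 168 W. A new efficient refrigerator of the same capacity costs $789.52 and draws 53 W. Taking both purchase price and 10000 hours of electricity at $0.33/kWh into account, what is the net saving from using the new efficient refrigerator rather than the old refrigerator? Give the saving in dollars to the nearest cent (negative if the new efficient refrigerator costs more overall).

-$410.02

old refrigerator: $0.00 + (168/1000) kW × 10000 h × $0.33 = $0.00 + $554.4 = $554.4
new efficient refrigerator: $789.52 + (53/1000) kW × 10000 h × $0.33 = $789.52 + $174.9 = $964.42
Saving = $554.4 − $964.42 = −$410.02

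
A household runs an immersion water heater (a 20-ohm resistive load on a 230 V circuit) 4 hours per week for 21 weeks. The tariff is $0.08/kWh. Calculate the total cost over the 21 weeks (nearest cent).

$17.77

Power = V²/R = 230²/20 = 2645 W = 2.645 kW
Runtime = 4 h/week × 21 weeks = 84 h
Energy = 2.645 kW × 84 h = 222.18 kWh
Cost = 222.18 kWh × $0.08/kWh = $17.77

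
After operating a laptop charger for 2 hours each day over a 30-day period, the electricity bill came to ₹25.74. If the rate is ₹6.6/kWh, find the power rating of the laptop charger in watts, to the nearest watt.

Energy = ₹25.74 ÷ ₹6.6/kWh = 3.9 kWh
Runtime = 2 h/day × 30 days = 60 h
Power = 3.9 kWh ÷ 60 h = 0.065 kW = 65 W

65 W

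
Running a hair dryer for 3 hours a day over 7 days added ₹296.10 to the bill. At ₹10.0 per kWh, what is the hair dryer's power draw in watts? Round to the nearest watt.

Energy = ₹296.10 ÷ ₹10.0/kWh = 29.61 kWh
Runtime = 3 h/day × 7 days = 21 h
Power = 29.61 kWh ÷ 21 h = 1.41 kW = 1410 W

1410 W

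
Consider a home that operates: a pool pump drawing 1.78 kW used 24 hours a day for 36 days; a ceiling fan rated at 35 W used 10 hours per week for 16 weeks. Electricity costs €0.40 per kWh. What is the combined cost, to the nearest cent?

€617.41

pool pump: Runtime = 24 h × 36 = 864 h
pool pump: 1.78 kW × 864 h = 1537.92 kWh
ceiling fan: Runtime = 10 h/week × 16 weeks = 160 h
ceiling fan: 0.035 kW × 160 h = 5.6 kWh
Total energy = 1543.52 kWh
Cost = 1543.52 × €0.40 = €617.41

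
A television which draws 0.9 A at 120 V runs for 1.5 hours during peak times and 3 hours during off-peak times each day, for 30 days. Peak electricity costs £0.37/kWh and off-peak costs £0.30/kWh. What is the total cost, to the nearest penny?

£4.71

Power = 0.9 A × 120 V = 108 W = 0.108 kW
Peak energy = 0.108 kW × 1.5 h × 30 = 4.86 kWh
Off-peak energy = 0.108 kW × 3 h × 30 = 9.72 kWh
Cost = 4.86 × £0.37 + 9.72 × £0.30 = £1.7982 + £2.916 = £4.71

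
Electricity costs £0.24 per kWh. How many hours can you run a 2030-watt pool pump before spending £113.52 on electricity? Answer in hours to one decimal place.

Energy available = £113.52 ÷ £0.24/kWh = 473 kWh
Hours = 473 kWh ÷ 2.03 kW = 233.0 h

233.0 h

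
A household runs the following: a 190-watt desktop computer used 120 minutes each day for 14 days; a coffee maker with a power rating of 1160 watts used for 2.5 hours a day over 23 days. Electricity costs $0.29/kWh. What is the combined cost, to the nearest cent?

$20.89

desktop computer: Runtime = 120 min × 14 = 1680 min = 28 h
desktop computer: 0.19 kW × 28 h = 5.32 kWh
coffee maker: Runtime = 2.5 h/day × 23 days = 57.5 h
coffee maker: 1.16 kW × 57.5 h = 66.7 kWh
Total energy = 72.02 kWh
Cost = 72.02 × $0.29 = $20.89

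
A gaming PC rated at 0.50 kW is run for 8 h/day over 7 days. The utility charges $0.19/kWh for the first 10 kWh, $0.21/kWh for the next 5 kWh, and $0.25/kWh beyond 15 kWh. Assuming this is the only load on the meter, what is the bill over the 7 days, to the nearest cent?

$6.20

Runtime = 8 h/day × 7 days = 56 h
Energy = 0.5 kW × 56 h = 28 kWh
Tier 1 (0–10 kWh): 10 × $0.19 = $1.9
Tier 2 (10–15 kWh): 5 × $0.21 = $1.05
Above 15 kWh: 13 × $0.25 = $3.25
Bill = $6.20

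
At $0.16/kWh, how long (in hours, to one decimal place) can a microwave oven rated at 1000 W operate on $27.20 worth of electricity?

170.0 h

Energy available = $27.20 ÷ $0.16/kWh = 170 kWh
Hours = 170 kWh ÷ 1 kW = 170.0 h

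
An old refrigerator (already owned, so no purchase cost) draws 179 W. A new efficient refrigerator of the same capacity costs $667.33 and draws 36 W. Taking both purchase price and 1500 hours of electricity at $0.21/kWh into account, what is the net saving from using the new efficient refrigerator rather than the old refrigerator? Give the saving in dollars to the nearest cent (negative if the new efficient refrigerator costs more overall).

old refrigerator: $0.00 + (179/1000) kW × 1500 h × $0.21 = $0.00 + $56.385 = $56.385
new efficient refrigerator: $667.33 + (36/1000) kW × 1500 h × $0.21 = $667.33 + $11.34 = $678.67
Saving = $56.385 − $678.67 = −$622.285 → -$622.29

-$622.29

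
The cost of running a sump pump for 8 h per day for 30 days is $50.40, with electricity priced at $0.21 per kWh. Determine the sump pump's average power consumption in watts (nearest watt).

1000 W

Energy = $50.40 ÷ $0.21/kWh = 240 kWh
Runtime = 8 h/day × 30 days = 240 h
Power = 240 kWh ÷ 240 h = 1 kW = 1000 W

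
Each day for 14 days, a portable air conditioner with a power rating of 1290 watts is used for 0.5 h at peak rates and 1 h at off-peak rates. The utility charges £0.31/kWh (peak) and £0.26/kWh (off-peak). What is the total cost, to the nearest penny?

Peak energy = 1.29 kW × 0.5 h × 14 = 9.03 kWh
Off-peak energy = 1.29 kW × 1 h × 14 = 18.06 kWh
Cost = 9.03 × £0.31 + 18.06 × £0.26 = £2.7993 + £4.6956 = £7.49

£7.49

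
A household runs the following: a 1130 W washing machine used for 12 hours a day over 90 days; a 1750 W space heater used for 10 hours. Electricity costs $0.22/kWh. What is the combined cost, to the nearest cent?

$272.34

washing machine: Runtime = 12 h/day × 90 days = 1080 h
washing machine: 1.13 kW × 1080 h = 1220.4 kWh
space heater: 1.75 kW × 10 h = 17.5 kWh
Total energy = 1237.9 kWh
Cost = 1237.9 × $0.22 = $272.34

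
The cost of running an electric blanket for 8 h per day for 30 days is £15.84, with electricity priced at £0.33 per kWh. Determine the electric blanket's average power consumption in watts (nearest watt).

Energy = £15.84 ÷ £0.33/kWh = 48 kWh
Runtime = 8 h/day × 30 days = 240 h
Power = 48 kWh ÷ 240 h = 0.2 kW = 200 W

200 W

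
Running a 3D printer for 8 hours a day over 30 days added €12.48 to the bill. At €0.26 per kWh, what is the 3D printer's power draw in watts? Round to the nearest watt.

Energy = €12.48 ÷ €0.26/kWh = 48 kWh
Runtime = 8 h/day × 30 days = 240 h
Power = 48 kWh ÷ 240 h = 0.2 kW = 200 W

200 W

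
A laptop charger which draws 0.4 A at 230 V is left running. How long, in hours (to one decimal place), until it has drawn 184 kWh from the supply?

Power = 0.4 A × 230 V = 92 W = 0.092 kW
Hours = 184 kWh ÷ 0.092 kW = 2000.0 h

2000.0 h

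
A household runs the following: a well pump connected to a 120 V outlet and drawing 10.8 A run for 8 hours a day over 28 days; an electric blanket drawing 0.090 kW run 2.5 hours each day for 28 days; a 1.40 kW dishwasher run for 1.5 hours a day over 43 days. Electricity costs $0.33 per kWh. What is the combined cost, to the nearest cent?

well pump: Power = 10.8 A × 120 V = 1296 W = 1.296 kW
well pump: Runtime = 8 h/day × 28 days = 224 h
well pump: 1.296 kW × 224 h = 290.304 kWh
electric blanket: Runtime = 2.5 h/day × 28 days = 70 h
electric blanket: 0.09 kW × 70 h = 6.3 kWh
dishwasher: Runtime = 1.5 h/day × 43 days = 64.5 h
dishwasher: 1.4 kW × 64.5 h = 90.3 kWh
Total energy = 386.904 kWh
Cost = 386.904 × $0.33 = $127.68

$127.68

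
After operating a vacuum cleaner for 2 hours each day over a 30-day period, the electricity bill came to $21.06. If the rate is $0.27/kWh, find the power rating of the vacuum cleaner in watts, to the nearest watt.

Energy = $21.06 ÷ $0.27/kWh = 78 kWh
Runtime = 2 h/day × 30 days = 60 h
Power = 78 kWh ÷ 60 h = 1.3 kW = 1300 W

1300 W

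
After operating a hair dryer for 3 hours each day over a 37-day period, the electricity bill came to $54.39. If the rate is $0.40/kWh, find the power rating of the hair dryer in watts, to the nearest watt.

Energy = $54.39 ÷ $0.40/kWh = 135.975 kWh
Runtime = 3 h/day × 37 days = 111 h
Power = 135.975 kWh ÷ 111 h = 1.225 kW = 1225 W

1225 W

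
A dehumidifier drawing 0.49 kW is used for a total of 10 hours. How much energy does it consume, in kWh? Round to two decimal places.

Energy = 0.49 kW × 10 h = 4.9 kWh

4.90 kWh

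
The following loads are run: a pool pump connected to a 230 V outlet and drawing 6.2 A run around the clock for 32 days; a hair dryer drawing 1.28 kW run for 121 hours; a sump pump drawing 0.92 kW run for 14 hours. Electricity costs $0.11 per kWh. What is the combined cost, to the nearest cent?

$138.92

pool pump: Power = 6.2 A × 230 V = 1426 W = 1.426 kW
pool pump: Runtime = 24 h × 32 = 768 h
pool pump: 1.426 kW × 768 h = 1095.168 kWh
hair dryer: 1.28 kW × 121 h = 154.88 kWh
sump pump: 0.92 kW × 14 h = 12.88 kWh
Total energy = 1262.928 kWh
Cost = 1262.928 × $0.11 = $138.92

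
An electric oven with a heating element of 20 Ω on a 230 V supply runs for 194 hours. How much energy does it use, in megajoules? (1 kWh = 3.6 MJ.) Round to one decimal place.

1847.3 MJ

Power = V²/R = 230²/20 = 2645 W = 2.645 kW
Energy = 2.645 kW × 194 h = 513.13 kWh
= 513.13 × 3.6 MJ = 1847.3 MJ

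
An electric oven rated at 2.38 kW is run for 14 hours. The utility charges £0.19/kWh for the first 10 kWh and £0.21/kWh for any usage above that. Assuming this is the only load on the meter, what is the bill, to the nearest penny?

£6.80

Energy = 2.38 kW × 14 h = 33.32 kWh
Tier 1 (0–10 kWh): 10 × £0.19 = £1.9
Above 10 kWh: 23.32 × £0.21 = £4.8972
Bill = £6.80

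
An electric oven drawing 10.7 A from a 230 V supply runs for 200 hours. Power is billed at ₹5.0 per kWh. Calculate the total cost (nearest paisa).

Power = 10.7 A × 230 V = 2461 W = 2.461 kW
Energy = 2.461 kW × 200 h = 492.2 kWh
Cost = 492.2 kWh × ₹5.0/kWh = ₹2461.00

₹2461.00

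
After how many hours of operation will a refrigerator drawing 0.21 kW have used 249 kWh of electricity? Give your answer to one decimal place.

Hours = 249 kWh ÷ 0.21 kW = 1185.7 h

1185.7 h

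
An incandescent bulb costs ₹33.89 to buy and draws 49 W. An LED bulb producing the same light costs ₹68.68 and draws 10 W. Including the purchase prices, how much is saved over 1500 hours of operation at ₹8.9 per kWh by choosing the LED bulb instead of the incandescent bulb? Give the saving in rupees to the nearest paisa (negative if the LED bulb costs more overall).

incandescent bulb: ₹33.89 + (49/1000) kW × 1500 h × ₹8.9 = ₹33.89 + ₹654.15 = ₹688.04
LED bulb: ₹68.68 + (10/1000) kW × 1500 h × ₹8.9 = ₹68.68 + ₹133.5 = ₹202.18
Saving = ₹688.04 − ₹202.18 = ₹485.86

₹485.86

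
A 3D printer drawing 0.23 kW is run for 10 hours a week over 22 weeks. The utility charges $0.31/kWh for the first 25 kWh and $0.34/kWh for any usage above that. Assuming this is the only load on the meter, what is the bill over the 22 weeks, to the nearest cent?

$16.45

Runtime = 10 h/week × 22 weeks = 220 h
Energy = 0.23 kW × 220 h = 50.6 kWh
Tier 1 (0–25 kWh): 25 × $0.31 = $7.75
Above 25 kWh: 25.6 × $0.34 = $8.704
Bill = $16.45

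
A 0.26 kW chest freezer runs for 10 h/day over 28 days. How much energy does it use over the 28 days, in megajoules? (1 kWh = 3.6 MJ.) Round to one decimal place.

Runtime = 10 h/day × 28 days = 280 h
Energy = 0.26 kW × 280 h = 72.8 kWh
= 72.8 × 3.6 MJ = 262.1 MJ

262.1 MJ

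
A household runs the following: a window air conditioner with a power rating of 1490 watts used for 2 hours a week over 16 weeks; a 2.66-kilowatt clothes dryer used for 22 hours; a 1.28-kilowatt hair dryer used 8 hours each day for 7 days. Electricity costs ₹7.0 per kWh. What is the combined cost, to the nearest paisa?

window air conditioner: Runtime = 2 h/week × 16 weeks = 32 h
window air conditioner: 1.49 kW × 32 h = 47.68 kWh
clothes dryer: 2.66 kW × 22 h = 58.52 kWh
hair dryer: Runtime = 8 h/day × 7 days = 56 h
hair dryer: 1.28 kW × 56 h = 71.68 kWh
Total energy = 177.88 kWh
Cost = 177.88 × ₹7.0 = ₹1245.16

₹1245.16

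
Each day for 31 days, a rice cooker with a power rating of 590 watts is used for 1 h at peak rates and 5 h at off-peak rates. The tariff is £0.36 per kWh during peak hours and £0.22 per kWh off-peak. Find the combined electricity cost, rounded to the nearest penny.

£26.70

Peak energy = 0.59 kW × 1 h × 31 = 18.29 kWh
Off-peak energy = 0.59 kW × 5 h × 31 = 91.45 kWh
Cost = 18.29 × £0.36 + 91.45 × £0.22 = £6.5844 + £20.119 = £26.70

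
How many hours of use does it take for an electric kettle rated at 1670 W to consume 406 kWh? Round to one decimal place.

243.1 h

Hours = 406 kWh ÷ 1.67 kW = 243.1 h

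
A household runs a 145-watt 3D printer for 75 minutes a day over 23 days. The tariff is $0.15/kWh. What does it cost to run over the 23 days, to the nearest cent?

Runtime = 75 min × 23 = 1725 min = 28.75 h
Energy = 0.145 kW × 28.75 h = 4.16875 kWh
Cost = 4.16875 kWh × $0.15/kWh = $0.63

$0.63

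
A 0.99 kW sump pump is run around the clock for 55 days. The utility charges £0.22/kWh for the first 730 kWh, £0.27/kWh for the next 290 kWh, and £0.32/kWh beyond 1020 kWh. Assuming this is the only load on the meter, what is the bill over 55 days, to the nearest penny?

£330.68

Runtime = 24 h × 55 = 1320 h
Energy = 0.99 kW × 1320 h = 1306.8 kWh
Tier 1 (0–730 kWh): 730 × £0.22 = £160.6
Tier 2 (730–1020 kWh): 290 × £0.27 = £78.3
Above 1020 kWh: 286.8 × £0.32 = £91.776
Bill = £330.68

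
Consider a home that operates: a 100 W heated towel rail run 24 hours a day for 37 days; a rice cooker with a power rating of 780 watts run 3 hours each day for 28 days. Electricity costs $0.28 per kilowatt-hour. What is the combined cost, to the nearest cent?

$43.21

heated towel rail: Runtime = 24 h × 37 = 888 h
heated towel rail: 0.1 kW × 888 h = 88.8 kWh
rice cooker: Runtime = 3 h/day × 28 days = 84 h
rice cooker: 0.78 kW × 84 h = 65.52 kWh
Total energy = 154.32 kWh
Cost = 154.32 × $0.28 = $43.21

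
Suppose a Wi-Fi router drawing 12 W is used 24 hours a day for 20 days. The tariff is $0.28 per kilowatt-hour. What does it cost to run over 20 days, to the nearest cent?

$1.61

Runtime = 24 h × 20 = 480 h
Energy = 0.012 kW × 480 h = 5.76 kWh
Cost = 5.76 kWh × $0.28/kWh = $1.61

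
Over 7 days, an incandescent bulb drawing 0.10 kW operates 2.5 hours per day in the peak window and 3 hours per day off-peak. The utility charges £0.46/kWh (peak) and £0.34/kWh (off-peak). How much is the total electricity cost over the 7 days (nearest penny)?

Peak energy = 0.1 kW × 2.5 h × 7 = 1.75 kWh
Off-peak energy = 0.1 kW × 3 h × 7 = 2.1 kWh
Cost = 1.75 × £0.46 + 2.1 × £0.34 = £0.805 + £0.714 = £1.52

£1.52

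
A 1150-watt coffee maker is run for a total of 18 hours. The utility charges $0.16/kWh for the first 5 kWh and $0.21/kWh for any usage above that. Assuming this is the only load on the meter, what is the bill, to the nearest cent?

$4.10

Energy = 1.15 kW × 18 h = 20.7 kWh
Tier 1 (0–5 kWh): 5 × $0.16 = $0.8
Above 5 kWh: 15.7 × $0.21 = $3.297
Bill = $4.10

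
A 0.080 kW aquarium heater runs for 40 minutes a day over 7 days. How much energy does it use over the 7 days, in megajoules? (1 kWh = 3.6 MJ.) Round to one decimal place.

1.3 MJ

Runtime = 40 min × 7 = 280 min = 4.666666… h
Energy = 0.08 kW × 4.666666… h = 0.373333… kWh
= 0.373333… × 3.6 MJ = 1.3 MJ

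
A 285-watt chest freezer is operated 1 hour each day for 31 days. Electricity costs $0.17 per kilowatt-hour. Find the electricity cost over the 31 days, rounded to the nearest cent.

$1.50

Runtime = 1 h/day × 31 days = 31 h
Energy = 0.285 kW × 31 h = 8.835 kWh
Cost = 8.835 kWh × $0.17/kWh = $1.50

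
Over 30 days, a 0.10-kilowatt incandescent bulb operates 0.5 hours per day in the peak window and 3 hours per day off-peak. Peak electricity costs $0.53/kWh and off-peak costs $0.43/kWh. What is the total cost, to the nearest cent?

Peak energy = 0.1 kW × 0.5 h × 30 = 1.5 kWh
Off-peak energy = 0.1 kW × 3 h × 30 = 9 kWh
Cost = 1.5 × $0.53 + 9 × $0.43 = $0.795 + $3.87 = $4.67

$4.67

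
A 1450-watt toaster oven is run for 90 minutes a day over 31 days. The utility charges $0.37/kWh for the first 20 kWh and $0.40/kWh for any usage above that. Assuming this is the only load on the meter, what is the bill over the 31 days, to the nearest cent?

Runtime = 90 min × 31 = 2790 min = 46.5 h
Energy = 1.45 kW × 46.5 h = 67.425 kWh
Tier 1 (0–20 kWh): 20 × $0.37 = $7.4
Above 20 kWh: 47.425 × $0.40 = $18.97
Bill = $26.37

$26.37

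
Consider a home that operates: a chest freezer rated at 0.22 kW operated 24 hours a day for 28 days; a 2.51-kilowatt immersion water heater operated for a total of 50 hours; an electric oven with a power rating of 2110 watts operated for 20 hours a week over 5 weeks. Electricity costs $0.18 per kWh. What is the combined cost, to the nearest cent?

chest freezer: Runtime = 24 h × 28 = 672 h
chest freezer: 0.22 kW × 672 h = 147.84 kWh
immersion water heater: 2.51 kW × 50 h = 125.5 kWh
electric oven: Runtime = 20 h/week × 5 weeks = 100 h
electric oven: 2.11 kW × 100 h = 211 kWh
Total energy = 484.34 kWh
Cost = 484.34 × $0.18 = $87.18

$87.18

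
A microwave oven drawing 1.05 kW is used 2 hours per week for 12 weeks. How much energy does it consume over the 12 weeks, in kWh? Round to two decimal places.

Runtime = 2 h/week × 12 weeks = 24 h
Energy = 1.05 kW × 24 h = 25.2 kWh

25.20 kWh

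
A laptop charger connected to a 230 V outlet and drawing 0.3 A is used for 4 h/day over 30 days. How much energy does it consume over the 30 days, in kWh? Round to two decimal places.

8.28 kWh

Power = 0.3 A × 230 V = 69 W = 0.069 kW
Runtime = 4 h/day × 30 days = 120 h
Energy = 0.069 kW × 120 h = 8.28 kWh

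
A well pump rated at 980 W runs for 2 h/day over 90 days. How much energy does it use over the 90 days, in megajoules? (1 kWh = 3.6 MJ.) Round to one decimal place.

Runtime = 2 h/day × 90 days = 180 h
Energy = 0.98 kW × 180 h = 176.4 kWh
= 176.4 × 3.6 MJ = 635.0 MJ

635.0 MJ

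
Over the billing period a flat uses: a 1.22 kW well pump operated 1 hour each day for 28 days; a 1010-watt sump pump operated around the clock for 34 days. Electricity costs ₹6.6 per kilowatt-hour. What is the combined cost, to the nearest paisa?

₹5664.91

well pump: Runtime = 1 h/day × 28 days = 28 h
well pump: 1.22 kW × 28 h = 34.16 kWh
sump pump: Runtime = 24 h × 34 = 816 h
sump pump: 1.01 kW × 816 h = 824.16 kWh
Total energy = 858.32 kWh
Cost = 858.32 × ₹6.6 = ₹5664.91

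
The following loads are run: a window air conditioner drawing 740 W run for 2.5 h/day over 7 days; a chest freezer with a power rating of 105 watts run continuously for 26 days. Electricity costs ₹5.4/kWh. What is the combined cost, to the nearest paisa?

₹423.74

window air conditioner: Runtime = 2.5 h/day × 7 days = 17.5 h
window air conditioner: 0.74 kW × 17.5 h = 12.95 kWh
chest freezer: Runtime = 24 h × 26 = 624 h
chest freezer: 0.105 kW × 624 h = 65.52 kWh
Total energy = 78.47 kWh
Cost = 78.47 × ₹5.4 = ₹423.74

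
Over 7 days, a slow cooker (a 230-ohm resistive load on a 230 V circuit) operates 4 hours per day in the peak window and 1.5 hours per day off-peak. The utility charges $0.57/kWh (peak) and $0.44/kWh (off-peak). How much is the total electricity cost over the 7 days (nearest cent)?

Power = V²/R = 230²/230 = 230 W = 0.23 kW
Peak energy = 0.23 kW × 4 h × 7 = 6.44 kWh
Off-peak energy = 0.23 kW × 1.5 h × 7 = 2.415 kWh
Cost = 6.44 × $0.57 + 2.415 × $0.44 = $3.6708 + $1.0626 = $4.73

$4.73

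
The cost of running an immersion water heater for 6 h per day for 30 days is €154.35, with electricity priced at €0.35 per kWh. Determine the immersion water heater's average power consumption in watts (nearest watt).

2450 W

Energy = €154.35 ÷ €0.35/kWh = 441 kWh
Runtime = 6 h/day × 30 days = 180 h
Power = 441 kWh ÷ 180 h = 2.45 kW = 2450 W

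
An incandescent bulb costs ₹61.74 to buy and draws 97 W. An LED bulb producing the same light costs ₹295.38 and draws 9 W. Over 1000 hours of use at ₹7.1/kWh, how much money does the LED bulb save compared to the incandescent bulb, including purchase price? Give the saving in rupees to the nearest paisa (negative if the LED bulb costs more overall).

₹391.16

incandescent bulb: ₹61.74 + (97/1000) kW × 1000 h × ₹7.1 = ₹61.74 + ₹688.7 = ₹750.44
LED bulb: ₹295.38 + (9/1000) kW × 1000 h × ₹7.1 = ₹295.38 + ₹63.9 = ₹359.28
Saving = ₹750.44 − ₹359.28 = ₹391.16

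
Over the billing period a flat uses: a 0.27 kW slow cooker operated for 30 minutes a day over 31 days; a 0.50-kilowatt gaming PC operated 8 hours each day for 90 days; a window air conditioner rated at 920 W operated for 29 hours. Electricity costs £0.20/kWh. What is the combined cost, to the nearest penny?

£78.17

slow cooker: Runtime = 30 min × 31 = 930 min = 15.5 h
slow cooker: 0.27 kW × 15.5 h = 4.185 kWh
gaming PC: Runtime = 8 h/day × 90 days = 720 h
gaming PC: 0.5 kW × 720 h = 360 kWh
window air conditioner: 0.92 kW × 29 h = 26.68 kWh
Total energy = 390.865 kWh
Cost = 390.865 × £0.20 = £78.17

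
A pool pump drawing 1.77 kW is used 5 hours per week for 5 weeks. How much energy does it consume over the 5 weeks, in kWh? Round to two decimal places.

Runtime = 5 h/week × 5 weeks = 25 h
Energy = 1.77 kW × 25 h = 44.25 kWh

44.25 kWh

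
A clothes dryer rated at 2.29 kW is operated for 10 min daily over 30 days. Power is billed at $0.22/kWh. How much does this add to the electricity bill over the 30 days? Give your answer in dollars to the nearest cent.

$2.52

Runtime = 10 min × 30 = 300 min = 5 h
Energy = 2.29 kW × 5 h = 11.45 kWh
Cost = 11.45 kWh × $0.22/kWh = $2.52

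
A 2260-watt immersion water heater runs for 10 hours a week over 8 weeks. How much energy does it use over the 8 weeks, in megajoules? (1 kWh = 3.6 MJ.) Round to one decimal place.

Runtime = 10 h/week × 8 weeks = 80 h
Energy = 2.26 kW × 80 h = 180.8 kWh
= 180.8 × 3.6 MJ = 650.9 MJ

650.9 MJ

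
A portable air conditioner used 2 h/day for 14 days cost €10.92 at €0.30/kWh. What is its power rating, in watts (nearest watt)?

Energy = €10.92 ÷ €0.30/kWh = 36.4 kWh
Runtime = 2 h/day × 14 days = 28 h
Power = 36.4 kWh ÷ 28 h = 1.3 kW = 1300 W

1300 W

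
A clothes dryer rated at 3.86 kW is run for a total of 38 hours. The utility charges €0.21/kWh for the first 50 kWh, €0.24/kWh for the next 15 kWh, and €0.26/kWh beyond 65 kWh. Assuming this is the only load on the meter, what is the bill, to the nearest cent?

€35.34

Energy = 3.86 kW × 38 h = 146.68 kWh
Tier 1 (0–50 kWh): 50 × €0.21 = €10.5
Tier 2 (50–65 kWh): 15 × €0.24 = €3.6
Above 65 kWh: 81.68 × €0.26 = €21.2368
Bill = €35.34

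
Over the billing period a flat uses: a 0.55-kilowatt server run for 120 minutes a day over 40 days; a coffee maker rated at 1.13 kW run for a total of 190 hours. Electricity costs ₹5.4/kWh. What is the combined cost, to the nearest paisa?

server: Runtime = 120 min × 40 = 4800 min = 80 h
server: 0.55 kW × 80 h = 44 kWh
coffee maker: 1.13 kW × 190 h = 214.7 kWh
Total energy = 258.7 kWh
Cost = 258.7 × ₹5.4 = ₹1396.98

₹1396.98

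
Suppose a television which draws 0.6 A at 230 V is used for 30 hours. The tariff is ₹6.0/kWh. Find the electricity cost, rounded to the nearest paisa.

₹24.84

Power = 0.6 A × 230 V = 138 W = 0.138 kW
Energy = 0.138 kW × 30 h = 4.14 kWh
Cost = 4.14 kWh × ₹6.0/kWh = ₹24.84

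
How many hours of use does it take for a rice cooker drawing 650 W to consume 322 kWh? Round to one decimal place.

Hours = 322 kWh ÷ 0.65 kW = 495.4 h

495.4 h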